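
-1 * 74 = -74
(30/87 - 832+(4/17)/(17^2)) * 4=-473966472/142477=-3326.62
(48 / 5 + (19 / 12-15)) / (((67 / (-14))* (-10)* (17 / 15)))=-1603 / 22780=-0.07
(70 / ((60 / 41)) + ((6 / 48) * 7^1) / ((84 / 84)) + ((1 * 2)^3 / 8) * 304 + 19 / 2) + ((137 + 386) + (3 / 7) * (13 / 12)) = 148793 / 168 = 885.67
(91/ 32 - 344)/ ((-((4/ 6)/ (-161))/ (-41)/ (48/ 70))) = 92652579/ 40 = 2316314.48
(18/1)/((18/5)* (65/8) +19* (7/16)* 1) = 0.48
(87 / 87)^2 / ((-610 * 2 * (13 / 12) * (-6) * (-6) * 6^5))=-1 / 369982080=-0.00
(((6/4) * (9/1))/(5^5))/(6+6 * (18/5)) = 9/57500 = 0.00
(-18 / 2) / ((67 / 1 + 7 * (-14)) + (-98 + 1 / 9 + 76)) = 81 / 476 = 0.17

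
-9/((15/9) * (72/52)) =-39/10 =-3.90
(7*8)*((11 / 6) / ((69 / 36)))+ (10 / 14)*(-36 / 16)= 33461 / 644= 51.96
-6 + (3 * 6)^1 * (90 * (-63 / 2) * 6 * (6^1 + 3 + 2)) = -3367986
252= 252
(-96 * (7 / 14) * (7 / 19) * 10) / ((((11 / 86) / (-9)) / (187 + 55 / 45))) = 44499840 / 19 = 2342096.84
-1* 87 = -87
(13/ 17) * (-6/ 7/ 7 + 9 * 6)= 34320/ 833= 41.20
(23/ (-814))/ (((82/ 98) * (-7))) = 161/ 33374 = 0.00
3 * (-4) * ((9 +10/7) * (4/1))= -3504/7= -500.57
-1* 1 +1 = 0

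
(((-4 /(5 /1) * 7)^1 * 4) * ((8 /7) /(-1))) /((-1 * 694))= -64 /1735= -0.04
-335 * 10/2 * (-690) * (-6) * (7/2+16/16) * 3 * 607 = -56824760250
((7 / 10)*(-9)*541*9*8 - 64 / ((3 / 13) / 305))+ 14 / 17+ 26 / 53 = -4459719604 / 13515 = -329982.95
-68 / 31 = -2.19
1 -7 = -6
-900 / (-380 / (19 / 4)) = 45 / 4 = 11.25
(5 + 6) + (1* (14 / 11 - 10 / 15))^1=383 / 33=11.61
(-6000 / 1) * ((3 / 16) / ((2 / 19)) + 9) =-129375 / 2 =-64687.50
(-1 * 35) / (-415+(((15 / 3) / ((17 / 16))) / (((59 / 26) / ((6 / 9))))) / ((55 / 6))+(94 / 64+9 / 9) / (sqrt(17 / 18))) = 316776848080 * sqrt(34) / 3575198249105853+100547891530240 / 1191732749701951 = 0.08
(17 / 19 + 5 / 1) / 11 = 112 / 209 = 0.54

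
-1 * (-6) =6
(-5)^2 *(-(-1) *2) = 50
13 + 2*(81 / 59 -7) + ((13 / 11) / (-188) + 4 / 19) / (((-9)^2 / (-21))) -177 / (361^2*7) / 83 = 140748448193695 / 83144895480108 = 1.69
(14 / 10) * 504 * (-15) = -10584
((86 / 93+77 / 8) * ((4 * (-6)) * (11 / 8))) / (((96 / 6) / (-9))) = 777051 / 3968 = 195.83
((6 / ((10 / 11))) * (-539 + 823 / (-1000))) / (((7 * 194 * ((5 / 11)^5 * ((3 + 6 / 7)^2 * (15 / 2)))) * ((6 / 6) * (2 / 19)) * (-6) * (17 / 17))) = 42397268900833 / 22097812500000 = 1.92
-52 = -52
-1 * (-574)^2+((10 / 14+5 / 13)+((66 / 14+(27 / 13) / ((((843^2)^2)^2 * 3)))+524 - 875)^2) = -1393636909871856173649249395038988228002033372690864055 / 6650265127544822111094439678130124816364456637001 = -209561.11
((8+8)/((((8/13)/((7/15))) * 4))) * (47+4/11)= 47411/330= 143.67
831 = 831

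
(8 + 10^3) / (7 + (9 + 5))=48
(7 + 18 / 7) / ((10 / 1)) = 67 / 70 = 0.96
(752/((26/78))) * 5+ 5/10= 22561/2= 11280.50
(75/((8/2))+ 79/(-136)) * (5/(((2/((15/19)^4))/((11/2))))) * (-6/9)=-2293396875/35447312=-64.70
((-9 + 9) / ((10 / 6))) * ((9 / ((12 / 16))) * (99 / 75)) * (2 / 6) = 0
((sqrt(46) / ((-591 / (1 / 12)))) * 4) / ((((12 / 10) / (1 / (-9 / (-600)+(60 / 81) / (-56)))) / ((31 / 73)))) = -108500 * sqrt(46) / 963527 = -0.76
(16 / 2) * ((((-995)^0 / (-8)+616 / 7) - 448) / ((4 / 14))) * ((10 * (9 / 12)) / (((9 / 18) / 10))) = -1512525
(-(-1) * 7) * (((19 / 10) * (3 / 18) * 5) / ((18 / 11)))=1463 / 216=6.77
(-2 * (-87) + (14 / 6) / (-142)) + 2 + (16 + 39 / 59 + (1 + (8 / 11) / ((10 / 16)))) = 269297041 / 1382370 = 194.81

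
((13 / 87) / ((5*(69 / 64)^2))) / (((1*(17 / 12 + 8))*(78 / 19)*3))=155648 / 702080865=0.00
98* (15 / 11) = 1470 / 11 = 133.64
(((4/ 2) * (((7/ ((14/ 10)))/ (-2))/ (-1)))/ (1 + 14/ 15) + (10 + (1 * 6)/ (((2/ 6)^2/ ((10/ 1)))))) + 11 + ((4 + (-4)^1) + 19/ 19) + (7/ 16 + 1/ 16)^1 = 32775/ 58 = 565.09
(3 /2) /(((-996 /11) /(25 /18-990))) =195745 /11952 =16.38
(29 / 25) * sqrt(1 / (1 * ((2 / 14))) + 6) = 29 * sqrt(13) / 25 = 4.18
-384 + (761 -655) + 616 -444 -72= -178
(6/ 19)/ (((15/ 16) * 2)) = 16/ 95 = 0.17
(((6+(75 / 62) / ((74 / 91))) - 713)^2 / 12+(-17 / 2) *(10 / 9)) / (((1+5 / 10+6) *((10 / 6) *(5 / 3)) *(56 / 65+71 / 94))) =19200817439181313 / 15596281573200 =1231.12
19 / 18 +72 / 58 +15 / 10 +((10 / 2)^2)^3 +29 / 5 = 20403149 / 1305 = 15634.60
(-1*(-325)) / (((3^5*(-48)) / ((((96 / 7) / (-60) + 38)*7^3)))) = -2105285 / 5832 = -360.99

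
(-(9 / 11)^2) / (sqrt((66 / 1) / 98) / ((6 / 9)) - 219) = 378 * sqrt(33) / 126378571+386316 / 126378571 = 0.00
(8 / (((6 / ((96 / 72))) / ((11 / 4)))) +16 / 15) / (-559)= -268 / 25155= -0.01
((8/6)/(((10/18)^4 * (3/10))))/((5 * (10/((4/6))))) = 1944/3125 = 0.62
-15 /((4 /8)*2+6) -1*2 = -29 /7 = -4.14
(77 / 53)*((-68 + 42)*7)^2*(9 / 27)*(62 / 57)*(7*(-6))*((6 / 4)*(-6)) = 6641626992 / 1007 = 6595458.78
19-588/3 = -177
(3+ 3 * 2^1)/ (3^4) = 1/ 9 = 0.11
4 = 4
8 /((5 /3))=24 /5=4.80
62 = 62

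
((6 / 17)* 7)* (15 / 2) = 315 / 17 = 18.53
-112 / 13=-8.62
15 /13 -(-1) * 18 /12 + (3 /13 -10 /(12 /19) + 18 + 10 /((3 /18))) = 2537 /39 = 65.05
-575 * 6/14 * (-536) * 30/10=2773800/7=396257.14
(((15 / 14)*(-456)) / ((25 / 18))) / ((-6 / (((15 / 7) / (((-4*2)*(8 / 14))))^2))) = 23085 / 1792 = 12.88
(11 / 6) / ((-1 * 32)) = -11 / 192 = -0.06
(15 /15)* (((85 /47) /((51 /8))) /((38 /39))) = 260 /893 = 0.29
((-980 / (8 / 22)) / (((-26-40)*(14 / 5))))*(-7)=-102.08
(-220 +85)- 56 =-191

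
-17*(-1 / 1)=17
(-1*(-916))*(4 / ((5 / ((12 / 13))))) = 43968 / 65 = 676.43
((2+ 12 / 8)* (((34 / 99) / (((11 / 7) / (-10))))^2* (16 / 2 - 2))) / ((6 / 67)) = 1328301800 / 1185921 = 1120.06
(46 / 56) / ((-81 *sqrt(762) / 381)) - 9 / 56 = -9 / 56 - 23 *sqrt(762) / 4536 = -0.30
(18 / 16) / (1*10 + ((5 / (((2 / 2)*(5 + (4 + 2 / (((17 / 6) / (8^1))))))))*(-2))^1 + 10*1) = 2241 / 38480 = 0.06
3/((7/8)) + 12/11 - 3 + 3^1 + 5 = 733/77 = 9.52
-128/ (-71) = 128/ 71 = 1.80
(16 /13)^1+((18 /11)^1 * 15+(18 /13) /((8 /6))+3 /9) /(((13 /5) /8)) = 451604 /5577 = 80.98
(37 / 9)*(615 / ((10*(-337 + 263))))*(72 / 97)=-246 / 97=-2.54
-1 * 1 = -1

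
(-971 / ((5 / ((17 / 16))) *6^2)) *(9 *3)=-49521 / 320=-154.75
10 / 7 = 1.43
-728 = -728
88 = 88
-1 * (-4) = 4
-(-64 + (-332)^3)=36594432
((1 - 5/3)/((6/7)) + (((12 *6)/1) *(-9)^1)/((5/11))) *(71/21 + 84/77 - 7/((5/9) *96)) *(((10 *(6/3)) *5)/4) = -10297456223/66528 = -154783.79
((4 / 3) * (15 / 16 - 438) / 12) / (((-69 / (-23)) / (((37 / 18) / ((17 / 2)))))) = -9583 / 2448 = -3.91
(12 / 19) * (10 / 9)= 40 / 57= 0.70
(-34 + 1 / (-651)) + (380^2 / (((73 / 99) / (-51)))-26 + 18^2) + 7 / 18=-2847693906719 / 285138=-9987072.60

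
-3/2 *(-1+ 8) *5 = -105/2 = -52.50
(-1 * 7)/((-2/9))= 63/2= 31.50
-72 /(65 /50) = -720 /13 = -55.38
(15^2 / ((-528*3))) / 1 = -25 / 176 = -0.14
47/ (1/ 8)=376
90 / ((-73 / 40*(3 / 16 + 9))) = -19200 / 3577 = -5.37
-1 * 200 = -200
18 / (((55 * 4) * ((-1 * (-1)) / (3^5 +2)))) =441 / 22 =20.05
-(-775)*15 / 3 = 3875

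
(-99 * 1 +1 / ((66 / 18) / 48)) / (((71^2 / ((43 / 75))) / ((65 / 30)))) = -11739 / 554510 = -0.02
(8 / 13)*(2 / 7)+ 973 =88559 / 91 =973.18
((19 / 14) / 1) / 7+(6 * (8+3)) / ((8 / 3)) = 4889 / 196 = 24.94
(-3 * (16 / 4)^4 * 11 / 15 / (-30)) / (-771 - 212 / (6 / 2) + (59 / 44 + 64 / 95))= -1177088 / 52646185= -0.02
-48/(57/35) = -560/19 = -29.47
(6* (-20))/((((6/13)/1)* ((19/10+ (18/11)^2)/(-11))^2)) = -46060586000/30680521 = -1501.30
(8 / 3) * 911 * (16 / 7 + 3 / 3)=167624 / 21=7982.10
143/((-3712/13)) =-1859/3712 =-0.50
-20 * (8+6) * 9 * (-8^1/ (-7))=-2880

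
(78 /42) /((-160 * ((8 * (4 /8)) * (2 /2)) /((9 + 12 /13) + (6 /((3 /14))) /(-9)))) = -797 /40320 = -0.02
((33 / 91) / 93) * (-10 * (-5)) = 550 / 2821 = 0.19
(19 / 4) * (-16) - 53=-129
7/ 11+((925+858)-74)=1709.64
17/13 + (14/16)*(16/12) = 193/78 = 2.47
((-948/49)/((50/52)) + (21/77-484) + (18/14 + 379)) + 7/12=-19885711/161700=-122.98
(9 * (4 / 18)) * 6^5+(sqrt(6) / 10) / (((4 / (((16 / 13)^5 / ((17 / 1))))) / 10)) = 262144 * sqrt(6) / 6311981+15552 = 15552.10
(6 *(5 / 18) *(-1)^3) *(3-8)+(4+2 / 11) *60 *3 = 25115 / 33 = 761.06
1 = 1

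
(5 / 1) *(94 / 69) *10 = 68.12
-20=-20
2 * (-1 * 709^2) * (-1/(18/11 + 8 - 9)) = 11058982/7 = 1579854.57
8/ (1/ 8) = 64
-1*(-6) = 6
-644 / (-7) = 92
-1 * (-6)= 6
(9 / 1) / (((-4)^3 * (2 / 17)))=-153 / 128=-1.20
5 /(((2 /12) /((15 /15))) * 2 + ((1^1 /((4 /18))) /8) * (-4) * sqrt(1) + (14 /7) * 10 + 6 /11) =660 /2459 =0.27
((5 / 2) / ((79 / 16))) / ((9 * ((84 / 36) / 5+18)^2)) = 1000 / 6061591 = 0.00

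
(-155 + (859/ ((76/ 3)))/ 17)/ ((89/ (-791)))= 156367253/ 114988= 1359.86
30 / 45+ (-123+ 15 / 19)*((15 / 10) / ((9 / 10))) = -11572 / 57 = -203.02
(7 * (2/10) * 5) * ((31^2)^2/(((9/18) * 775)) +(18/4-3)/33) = 9175803/550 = 16683.28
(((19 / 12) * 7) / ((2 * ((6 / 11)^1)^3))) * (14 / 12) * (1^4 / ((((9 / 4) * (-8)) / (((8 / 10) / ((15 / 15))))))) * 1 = -1239161 / 699840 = -1.77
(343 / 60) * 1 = 343 / 60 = 5.72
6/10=3/5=0.60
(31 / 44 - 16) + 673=28939 / 44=657.70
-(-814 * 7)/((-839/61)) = -347578/839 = -414.28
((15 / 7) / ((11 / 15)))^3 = 11390625 / 456533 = 24.95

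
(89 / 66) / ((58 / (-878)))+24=6865 / 1914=3.59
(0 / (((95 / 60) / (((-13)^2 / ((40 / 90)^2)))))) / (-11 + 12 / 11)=0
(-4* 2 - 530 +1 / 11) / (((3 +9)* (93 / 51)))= -100589 / 4092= -24.58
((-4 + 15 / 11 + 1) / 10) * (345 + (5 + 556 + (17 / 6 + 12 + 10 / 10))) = -16593 / 110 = -150.85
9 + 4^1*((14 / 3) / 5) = 191 / 15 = 12.73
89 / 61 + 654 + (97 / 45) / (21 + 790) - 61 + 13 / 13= 1325613802 / 2226195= 595.46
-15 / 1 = -15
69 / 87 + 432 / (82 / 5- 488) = -467 / 3799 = -0.12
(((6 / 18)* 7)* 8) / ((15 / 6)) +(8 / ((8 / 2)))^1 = 9.47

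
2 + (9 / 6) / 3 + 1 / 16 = 41 / 16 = 2.56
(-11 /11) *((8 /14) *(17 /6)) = -34 /21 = -1.62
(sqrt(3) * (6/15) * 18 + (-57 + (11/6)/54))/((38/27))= -18457/456 + 486 * sqrt(3)/95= -31.62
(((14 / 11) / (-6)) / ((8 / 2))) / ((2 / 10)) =-35 / 132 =-0.27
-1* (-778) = 778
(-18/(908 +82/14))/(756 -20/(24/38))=-378/13900681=-0.00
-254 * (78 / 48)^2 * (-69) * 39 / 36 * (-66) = -211775421 / 64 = -3308990.95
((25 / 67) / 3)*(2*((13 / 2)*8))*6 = 5200 / 67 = 77.61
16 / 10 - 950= -4742 / 5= -948.40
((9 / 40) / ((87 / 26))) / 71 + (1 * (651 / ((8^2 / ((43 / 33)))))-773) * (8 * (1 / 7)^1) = -5506387989 / 6341720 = -868.28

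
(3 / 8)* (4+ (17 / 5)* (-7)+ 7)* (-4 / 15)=32 / 25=1.28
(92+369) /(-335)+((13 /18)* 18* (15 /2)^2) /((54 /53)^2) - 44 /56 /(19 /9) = 40574420807 /57743280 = 702.67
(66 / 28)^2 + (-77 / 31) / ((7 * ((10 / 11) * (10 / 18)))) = 737253 / 151900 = 4.85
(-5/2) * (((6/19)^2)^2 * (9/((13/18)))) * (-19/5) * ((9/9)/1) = 1.18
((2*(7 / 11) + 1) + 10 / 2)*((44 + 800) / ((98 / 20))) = 675200 / 539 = 1252.69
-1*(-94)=94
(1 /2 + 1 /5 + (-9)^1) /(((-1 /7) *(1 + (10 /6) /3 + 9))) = 5229 /950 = 5.50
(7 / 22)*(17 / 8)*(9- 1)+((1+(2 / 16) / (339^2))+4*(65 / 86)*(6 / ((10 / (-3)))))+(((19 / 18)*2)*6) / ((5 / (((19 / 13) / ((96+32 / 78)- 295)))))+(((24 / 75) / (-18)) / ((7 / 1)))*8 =36474802602197 / 39293320974600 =0.93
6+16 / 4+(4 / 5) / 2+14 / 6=191 / 15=12.73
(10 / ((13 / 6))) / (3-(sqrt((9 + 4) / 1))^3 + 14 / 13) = -0.11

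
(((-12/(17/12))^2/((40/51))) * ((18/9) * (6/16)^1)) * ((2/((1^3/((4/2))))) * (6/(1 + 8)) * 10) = 31104/17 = 1829.65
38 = 38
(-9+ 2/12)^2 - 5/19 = 53191/684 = 77.76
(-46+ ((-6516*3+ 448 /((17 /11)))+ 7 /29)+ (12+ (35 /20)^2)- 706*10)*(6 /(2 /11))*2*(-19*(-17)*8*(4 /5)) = -3594905676.17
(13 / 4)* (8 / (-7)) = -26 / 7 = -3.71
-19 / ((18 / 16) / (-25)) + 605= 1027.22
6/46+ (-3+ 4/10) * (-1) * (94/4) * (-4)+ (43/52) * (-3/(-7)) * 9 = -10091609/41860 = -241.08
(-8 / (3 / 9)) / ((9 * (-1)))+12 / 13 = 140 / 39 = 3.59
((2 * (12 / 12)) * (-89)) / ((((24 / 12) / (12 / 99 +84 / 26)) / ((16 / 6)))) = -795.54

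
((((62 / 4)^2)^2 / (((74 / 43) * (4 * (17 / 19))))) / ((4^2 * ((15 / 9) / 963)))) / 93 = 23438694861 / 6440960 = 3639.01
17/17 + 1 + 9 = 11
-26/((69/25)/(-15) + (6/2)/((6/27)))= -6500/3329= -1.95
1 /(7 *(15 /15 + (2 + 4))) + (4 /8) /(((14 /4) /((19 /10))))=143 /490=0.29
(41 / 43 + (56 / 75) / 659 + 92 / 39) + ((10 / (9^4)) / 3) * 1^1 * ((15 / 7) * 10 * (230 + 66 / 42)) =17275085053927 / 2960760982725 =5.83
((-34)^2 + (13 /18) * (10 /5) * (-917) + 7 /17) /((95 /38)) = -51452 /765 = -67.26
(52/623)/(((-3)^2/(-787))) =-7.30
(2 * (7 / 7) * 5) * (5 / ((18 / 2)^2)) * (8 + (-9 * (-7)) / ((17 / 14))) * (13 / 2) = 330850 / 1377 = 240.27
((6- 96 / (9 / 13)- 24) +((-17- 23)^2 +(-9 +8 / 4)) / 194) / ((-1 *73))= 86401 / 42486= 2.03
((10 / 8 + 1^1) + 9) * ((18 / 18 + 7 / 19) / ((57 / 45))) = 8775 / 722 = 12.15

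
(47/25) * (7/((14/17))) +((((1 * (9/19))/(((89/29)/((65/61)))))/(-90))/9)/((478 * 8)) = 2836485798559/177502240800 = 15.98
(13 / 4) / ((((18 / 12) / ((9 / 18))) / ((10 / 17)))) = 65 / 102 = 0.64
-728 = -728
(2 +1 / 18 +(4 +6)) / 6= 217 / 108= 2.01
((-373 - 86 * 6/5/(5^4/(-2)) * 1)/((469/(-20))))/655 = 4658372/191996875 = 0.02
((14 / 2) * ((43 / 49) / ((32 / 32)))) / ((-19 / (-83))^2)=296227 / 2527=117.22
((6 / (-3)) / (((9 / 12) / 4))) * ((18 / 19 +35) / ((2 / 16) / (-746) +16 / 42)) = -913056256 / 906737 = -1006.97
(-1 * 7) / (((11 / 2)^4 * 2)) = -56 / 14641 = -0.00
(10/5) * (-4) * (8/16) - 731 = -735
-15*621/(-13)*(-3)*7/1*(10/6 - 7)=1043280/13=80252.31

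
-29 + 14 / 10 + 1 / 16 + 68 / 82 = -87603 / 3280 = -26.71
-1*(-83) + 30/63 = 1753/21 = 83.48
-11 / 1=-11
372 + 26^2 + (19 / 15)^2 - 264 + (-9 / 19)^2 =63828946 / 81225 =785.83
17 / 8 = 2.12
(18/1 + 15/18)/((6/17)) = 1921/36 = 53.36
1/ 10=0.10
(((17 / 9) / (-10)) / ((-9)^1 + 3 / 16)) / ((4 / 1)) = 34 / 6345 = 0.01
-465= -465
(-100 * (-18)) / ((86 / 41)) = 36900 / 43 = 858.14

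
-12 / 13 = -0.92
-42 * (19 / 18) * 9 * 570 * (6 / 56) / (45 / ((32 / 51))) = -5776 / 17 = -339.76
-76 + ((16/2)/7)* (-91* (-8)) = 756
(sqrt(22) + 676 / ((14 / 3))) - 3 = sqrt(22) + 993 / 7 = 146.55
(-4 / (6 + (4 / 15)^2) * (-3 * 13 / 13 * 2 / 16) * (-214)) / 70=-14445 / 19124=-0.76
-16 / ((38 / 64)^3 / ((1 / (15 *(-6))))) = 262144 / 308655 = 0.85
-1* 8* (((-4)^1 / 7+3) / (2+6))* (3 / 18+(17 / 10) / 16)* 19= -42313 / 3360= -12.59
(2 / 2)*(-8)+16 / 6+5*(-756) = -11356 / 3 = -3785.33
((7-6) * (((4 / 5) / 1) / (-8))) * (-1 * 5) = 1 / 2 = 0.50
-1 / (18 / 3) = -1 / 6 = -0.17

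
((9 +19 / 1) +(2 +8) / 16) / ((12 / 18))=687 / 16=42.94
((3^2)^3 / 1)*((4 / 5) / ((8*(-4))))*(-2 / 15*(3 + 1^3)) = 243 / 25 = 9.72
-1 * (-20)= 20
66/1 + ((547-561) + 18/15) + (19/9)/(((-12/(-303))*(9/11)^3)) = 19751849/131220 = 150.52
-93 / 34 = -2.74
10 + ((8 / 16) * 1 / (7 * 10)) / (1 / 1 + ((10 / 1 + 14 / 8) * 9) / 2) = 150852 / 15085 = 10.00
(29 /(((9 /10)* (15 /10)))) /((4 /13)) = 1885 /27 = 69.81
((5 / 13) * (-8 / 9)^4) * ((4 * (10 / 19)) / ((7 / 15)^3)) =4.97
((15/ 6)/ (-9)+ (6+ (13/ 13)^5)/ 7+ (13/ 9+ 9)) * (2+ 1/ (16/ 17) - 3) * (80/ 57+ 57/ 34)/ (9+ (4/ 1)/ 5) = 1999615/ 9116352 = 0.22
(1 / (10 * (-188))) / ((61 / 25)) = -5 / 22936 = -0.00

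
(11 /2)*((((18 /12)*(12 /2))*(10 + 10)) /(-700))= -99 /70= -1.41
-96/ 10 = -48/ 5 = -9.60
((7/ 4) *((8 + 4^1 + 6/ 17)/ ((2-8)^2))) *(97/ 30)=4753/ 2448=1.94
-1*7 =-7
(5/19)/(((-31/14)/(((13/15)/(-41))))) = 182/72447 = 0.00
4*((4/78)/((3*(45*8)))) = 1/5265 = 0.00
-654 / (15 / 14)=-3052 / 5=-610.40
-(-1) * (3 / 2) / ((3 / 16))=8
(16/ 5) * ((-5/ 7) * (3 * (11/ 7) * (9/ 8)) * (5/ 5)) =-594/ 49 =-12.12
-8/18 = -4/9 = -0.44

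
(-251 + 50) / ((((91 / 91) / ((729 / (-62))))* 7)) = 146529 / 434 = 337.62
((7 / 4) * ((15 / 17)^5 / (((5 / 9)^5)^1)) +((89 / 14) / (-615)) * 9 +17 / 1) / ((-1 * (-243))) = 281926213237 / 1980444940740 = 0.14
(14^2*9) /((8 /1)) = 441 /2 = 220.50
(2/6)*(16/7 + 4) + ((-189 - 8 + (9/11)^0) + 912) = 15080/21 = 718.10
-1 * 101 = -101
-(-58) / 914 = 29 / 457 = 0.06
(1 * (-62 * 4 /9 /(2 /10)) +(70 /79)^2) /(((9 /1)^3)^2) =-7694740 /29850509529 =-0.00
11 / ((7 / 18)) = 198 / 7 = 28.29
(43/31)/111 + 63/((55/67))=14526826/189255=76.76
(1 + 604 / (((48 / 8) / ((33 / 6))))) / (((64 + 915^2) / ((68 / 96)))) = 3536 / 7535601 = 0.00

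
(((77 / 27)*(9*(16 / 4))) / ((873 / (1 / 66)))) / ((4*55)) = 7 / 864270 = 0.00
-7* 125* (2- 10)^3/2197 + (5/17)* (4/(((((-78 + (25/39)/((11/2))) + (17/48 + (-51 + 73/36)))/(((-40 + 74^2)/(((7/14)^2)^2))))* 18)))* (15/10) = 13280982248960/97291119731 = 136.51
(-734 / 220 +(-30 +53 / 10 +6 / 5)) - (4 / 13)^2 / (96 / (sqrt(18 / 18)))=-1496719 / 55770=-26.84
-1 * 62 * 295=-18290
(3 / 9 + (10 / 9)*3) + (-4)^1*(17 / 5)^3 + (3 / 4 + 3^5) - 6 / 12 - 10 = 119551 / 1500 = 79.70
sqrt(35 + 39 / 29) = sqrt(30566) / 29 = 6.03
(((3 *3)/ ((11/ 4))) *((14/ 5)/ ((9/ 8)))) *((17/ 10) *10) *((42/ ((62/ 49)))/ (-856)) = -979608/ 182435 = -5.37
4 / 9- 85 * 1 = -761 / 9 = -84.56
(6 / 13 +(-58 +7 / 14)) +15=-1093 / 26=-42.04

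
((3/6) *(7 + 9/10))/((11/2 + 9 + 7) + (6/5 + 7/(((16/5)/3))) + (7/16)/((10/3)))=632/4703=0.13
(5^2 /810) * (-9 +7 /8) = -325 /1296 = -0.25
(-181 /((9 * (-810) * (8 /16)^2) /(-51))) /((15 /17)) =-104618 /18225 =-5.74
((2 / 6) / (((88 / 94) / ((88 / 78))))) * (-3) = -47 / 39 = -1.21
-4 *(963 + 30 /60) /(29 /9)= -34686 /29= -1196.07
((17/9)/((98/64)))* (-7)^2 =544/9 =60.44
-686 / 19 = -36.11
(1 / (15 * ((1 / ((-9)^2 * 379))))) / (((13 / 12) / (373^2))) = 17084484684 / 65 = 262838225.91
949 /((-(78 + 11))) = -949 /89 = -10.66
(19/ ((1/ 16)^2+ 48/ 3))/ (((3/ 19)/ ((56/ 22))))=2587648/ 135201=19.14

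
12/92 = 3/23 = 0.13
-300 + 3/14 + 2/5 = -20957/70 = -299.39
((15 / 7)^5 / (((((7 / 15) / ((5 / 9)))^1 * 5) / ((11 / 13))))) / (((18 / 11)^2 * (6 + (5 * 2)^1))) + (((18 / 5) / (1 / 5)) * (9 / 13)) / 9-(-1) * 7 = 64732023 / 7529536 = 8.60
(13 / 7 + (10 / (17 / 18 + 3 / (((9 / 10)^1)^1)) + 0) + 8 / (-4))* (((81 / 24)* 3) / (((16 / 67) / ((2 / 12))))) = 305721 / 19712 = 15.51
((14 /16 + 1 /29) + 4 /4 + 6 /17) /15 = 8923 /59160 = 0.15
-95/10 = -19/2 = -9.50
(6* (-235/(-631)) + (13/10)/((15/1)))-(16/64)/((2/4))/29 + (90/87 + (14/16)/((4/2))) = 82915471/21958800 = 3.78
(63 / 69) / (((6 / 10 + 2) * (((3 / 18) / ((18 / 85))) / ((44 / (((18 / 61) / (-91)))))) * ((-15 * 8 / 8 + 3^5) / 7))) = -1380918 / 7429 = -185.88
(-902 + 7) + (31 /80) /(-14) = -1002431 /1120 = -895.03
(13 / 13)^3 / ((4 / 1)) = 1 / 4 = 0.25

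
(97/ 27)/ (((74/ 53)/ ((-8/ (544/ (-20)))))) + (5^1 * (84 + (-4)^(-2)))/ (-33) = -35808185/ 2989008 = -11.98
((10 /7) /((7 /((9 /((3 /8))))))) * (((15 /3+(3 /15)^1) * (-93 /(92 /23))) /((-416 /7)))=279 /28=9.96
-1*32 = -32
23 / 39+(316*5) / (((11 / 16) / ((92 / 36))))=7559479 / 1287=5873.72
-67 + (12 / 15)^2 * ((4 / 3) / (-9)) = -45289 / 675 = -67.09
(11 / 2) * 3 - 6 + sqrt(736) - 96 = -171 / 2 + 4 * sqrt(46) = -58.37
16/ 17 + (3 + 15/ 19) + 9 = 4435/ 323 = 13.73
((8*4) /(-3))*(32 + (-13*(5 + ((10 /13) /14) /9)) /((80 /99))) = 3624 /7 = 517.71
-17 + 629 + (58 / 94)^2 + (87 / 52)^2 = 3674553217 / 5973136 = 615.18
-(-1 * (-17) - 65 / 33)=-496 / 33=-15.03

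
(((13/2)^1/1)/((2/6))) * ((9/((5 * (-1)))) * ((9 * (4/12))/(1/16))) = -8424/5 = -1684.80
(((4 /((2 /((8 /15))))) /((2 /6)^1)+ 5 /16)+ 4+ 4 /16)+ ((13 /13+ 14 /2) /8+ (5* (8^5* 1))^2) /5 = 429496730237 /80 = 5368709127.96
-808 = -808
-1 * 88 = -88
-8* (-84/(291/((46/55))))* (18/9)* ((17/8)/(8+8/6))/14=0.06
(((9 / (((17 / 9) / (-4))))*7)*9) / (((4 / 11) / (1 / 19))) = -56133 / 323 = -173.79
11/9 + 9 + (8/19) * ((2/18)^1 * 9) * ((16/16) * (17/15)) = 9148/855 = 10.70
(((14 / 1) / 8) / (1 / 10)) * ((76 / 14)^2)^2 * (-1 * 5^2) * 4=-1519778.43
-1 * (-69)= 69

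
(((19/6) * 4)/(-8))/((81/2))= -19/486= -0.04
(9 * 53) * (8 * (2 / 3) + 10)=7314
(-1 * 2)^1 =-2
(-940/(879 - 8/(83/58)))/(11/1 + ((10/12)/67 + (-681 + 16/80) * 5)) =31364040/98879074633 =0.00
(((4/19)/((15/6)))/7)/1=8/665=0.01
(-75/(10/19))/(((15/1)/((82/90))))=-779/90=-8.66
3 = 3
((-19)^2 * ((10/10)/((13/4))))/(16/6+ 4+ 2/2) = 4332/299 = 14.49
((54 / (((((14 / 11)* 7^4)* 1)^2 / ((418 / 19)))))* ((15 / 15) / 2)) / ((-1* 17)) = -0.00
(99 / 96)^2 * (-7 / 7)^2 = 1.06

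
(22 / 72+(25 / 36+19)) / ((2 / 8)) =80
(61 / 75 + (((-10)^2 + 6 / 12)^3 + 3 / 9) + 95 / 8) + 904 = 1015992.15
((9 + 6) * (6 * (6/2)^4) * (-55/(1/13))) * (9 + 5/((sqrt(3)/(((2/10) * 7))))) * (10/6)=-78185250 - 20270250 * sqrt(3)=-113294352.88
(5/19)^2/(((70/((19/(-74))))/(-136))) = 170/4921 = 0.03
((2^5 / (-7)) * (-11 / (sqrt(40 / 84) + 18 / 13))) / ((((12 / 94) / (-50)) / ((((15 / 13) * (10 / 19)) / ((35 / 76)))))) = -446688000 / 17899 + 107536000 * sqrt(210) / 125293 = -12518.43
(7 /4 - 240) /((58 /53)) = -50509 /232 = -217.71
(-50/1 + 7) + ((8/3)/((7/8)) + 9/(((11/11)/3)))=-272/21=-12.95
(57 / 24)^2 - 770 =-48919 / 64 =-764.36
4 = 4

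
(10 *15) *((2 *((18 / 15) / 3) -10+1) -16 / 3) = -2030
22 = 22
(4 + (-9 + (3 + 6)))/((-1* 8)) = -1/2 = -0.50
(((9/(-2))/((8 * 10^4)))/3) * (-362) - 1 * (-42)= 3360543/80000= 42.01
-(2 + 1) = -3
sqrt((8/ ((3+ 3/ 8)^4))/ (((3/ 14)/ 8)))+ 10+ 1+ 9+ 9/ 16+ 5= 512 * sqrt(42)/ 2187+ 409/ 16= 27.08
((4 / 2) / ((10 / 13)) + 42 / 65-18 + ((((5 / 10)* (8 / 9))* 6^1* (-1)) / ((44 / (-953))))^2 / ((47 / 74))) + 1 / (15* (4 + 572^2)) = 5701204002075437 / 1088520121260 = 5237.57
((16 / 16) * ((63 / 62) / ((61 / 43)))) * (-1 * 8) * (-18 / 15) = 65016 / 9455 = 6.88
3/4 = 0.75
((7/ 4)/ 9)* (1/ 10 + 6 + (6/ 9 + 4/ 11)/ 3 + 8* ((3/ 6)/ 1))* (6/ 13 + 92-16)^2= 17876782357/ 1505790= 11872.03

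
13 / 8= 1.62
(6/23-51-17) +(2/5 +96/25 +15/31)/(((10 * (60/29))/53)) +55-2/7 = -69164923/74865000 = -0.92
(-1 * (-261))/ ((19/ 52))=13572/ 19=714.32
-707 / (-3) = 707 / 3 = 235.67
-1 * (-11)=11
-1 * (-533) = 533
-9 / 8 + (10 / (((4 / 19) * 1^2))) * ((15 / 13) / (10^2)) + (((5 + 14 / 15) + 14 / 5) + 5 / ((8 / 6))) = 9287 / 780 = 11.91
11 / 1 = 11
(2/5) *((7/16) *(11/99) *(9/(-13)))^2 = 49/108160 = 0.00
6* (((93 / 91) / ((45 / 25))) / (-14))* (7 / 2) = -155 / 182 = -0.85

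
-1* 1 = -1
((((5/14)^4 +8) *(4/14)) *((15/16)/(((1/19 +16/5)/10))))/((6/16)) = 243796125/13848968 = 17.60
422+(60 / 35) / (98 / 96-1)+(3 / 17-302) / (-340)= 20439317 / 40460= 505.17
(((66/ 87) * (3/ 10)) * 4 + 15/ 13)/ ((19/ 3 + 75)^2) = 35019/ 112225360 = 0.00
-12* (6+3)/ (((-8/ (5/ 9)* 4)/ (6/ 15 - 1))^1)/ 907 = -9/ 7256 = -0.00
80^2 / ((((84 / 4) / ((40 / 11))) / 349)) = 386770.56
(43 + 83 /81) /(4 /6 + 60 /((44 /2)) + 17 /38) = 1490588 /130059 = 11.46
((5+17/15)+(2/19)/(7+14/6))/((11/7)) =24517/6270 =3.91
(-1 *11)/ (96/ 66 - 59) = 121/ 633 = 0.19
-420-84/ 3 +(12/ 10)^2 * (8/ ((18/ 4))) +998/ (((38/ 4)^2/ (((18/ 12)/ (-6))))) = -4045046/ 9025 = -448.20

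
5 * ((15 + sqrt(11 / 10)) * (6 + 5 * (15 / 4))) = 99 * sqrt(110) / 8 + 7425 / 4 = 1986.04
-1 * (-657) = 657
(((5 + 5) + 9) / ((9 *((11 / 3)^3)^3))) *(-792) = -2991816 / 214358881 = -0.01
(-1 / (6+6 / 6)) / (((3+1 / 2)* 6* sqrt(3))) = -sqrt(3) / 441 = -0.00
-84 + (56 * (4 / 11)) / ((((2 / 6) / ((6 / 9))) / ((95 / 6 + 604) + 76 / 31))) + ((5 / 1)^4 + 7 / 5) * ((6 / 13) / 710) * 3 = 596308711424 / 23605725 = 25261.19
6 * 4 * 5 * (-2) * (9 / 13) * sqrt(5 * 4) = -4320 * sqrt(5) / 13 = -743.06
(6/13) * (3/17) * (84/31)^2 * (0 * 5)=0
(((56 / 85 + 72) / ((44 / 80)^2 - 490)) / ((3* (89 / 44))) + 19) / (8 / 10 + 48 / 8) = 84355306595 / 30229222554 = 2.79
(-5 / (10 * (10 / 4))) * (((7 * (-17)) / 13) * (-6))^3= -363994344 / 10985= -33135.58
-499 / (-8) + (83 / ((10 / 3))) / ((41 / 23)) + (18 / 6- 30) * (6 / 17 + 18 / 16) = 253979 / 6970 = 36.44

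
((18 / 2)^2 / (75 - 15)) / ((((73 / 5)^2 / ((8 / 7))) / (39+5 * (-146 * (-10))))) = 1981530 / 37303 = 53.12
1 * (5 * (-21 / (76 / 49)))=-5145 / 76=-67.70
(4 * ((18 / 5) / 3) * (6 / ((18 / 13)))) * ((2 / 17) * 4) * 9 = 7488 / 85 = 88.09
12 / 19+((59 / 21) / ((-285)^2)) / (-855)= 921091441 / 1458394875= 0.63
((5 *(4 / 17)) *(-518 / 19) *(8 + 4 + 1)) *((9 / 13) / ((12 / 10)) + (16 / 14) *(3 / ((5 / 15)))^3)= -112285380 / 323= -347632.76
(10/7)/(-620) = -1/434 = -0.00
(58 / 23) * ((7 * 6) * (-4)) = -423.65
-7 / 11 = -0.64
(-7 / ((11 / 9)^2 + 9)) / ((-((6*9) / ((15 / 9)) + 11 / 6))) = 1701 / 87295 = 0.02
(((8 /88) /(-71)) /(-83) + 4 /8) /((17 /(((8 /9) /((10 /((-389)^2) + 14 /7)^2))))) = 1484365769782825 /227115964117147644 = 0.01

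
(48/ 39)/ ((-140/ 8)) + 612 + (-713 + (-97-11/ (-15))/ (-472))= -16246547/ 161070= -100.87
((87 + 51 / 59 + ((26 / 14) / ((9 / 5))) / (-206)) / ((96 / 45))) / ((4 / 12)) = 336370585 / 2722496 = 123.55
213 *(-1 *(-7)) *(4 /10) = 2982 /5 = 596.40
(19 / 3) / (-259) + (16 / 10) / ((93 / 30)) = 11843 / 24087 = 0.49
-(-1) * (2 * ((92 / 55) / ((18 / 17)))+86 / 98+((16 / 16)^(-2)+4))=9.04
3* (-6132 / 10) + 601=-1238.60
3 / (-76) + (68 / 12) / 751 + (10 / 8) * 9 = 480212 / 42807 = 11.22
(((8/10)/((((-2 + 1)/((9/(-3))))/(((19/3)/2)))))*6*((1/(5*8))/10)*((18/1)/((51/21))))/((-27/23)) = -3059/4250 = -0.72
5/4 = 1.25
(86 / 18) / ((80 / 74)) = 1591 / 360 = 4.42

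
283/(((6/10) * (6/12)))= 2830/3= 943.33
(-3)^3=-27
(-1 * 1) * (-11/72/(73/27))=33/584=0.06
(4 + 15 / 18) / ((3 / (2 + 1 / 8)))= 493 / 144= 3.42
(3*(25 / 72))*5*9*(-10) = -1875 / 4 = -468.75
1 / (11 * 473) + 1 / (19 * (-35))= -4538 / 3459995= -0.00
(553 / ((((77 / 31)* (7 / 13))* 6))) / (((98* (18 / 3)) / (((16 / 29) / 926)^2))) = 254696 / 6121914959853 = 0.00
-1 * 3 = -3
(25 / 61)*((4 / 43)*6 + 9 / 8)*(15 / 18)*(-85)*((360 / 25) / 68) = -217125 / 20984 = -10.35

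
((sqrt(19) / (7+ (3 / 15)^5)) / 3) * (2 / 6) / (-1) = -3125 * sqrt(19) / 196884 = -0.07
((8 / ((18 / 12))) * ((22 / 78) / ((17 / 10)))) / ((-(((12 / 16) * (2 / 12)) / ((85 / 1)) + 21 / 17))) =-70400 / 98397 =-0.72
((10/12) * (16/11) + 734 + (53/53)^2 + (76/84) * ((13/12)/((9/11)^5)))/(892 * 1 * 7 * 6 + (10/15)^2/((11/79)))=0.02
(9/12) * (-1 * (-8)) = 6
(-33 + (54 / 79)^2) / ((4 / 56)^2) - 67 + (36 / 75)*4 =-1005035407 / 156025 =-6441.50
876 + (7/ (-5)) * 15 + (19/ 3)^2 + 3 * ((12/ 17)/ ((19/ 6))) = 2604032/ 2907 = 895.78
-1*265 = -265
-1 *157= -157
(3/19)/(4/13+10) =39/2546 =0.02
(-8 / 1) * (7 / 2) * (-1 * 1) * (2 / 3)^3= 224 / 27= 8.30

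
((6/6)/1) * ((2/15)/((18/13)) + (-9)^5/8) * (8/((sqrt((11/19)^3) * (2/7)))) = -1060210963 * sqrt(209)/32670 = -469154.95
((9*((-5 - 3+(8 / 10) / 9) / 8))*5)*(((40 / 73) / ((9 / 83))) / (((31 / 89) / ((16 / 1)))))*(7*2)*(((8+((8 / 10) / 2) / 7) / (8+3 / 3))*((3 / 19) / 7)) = -7910354176 / 2708811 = -2920.23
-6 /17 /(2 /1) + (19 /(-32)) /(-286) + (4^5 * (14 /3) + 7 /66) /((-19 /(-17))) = 12638994265 /2956096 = 4275.57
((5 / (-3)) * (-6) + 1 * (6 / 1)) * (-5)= -80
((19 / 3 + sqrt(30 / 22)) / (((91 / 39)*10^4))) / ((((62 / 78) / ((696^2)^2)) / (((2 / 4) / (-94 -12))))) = -2716909625664 / 7188125 -428985730368*sqrt(165) / 79069375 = -447662.92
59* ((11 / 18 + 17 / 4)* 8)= 20650 / 9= 2294.44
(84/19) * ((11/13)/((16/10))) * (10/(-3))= -1925/247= -7.79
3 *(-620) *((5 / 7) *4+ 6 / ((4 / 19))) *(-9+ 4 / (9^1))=1496990 / 3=498996.67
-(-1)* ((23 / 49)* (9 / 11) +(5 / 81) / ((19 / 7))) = 337438 / 829521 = 0.41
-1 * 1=-1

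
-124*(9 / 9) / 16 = -31 / 4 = -7.75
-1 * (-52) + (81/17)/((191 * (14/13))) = 2364869/45458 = 52.02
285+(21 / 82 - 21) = 21669 / 82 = 264.26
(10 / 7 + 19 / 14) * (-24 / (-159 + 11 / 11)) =234 / 553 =0.42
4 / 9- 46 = -410 / 9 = -45.56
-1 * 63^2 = -3969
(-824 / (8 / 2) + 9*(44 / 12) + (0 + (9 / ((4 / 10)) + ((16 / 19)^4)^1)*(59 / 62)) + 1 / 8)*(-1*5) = 24398906135 / 32319608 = 754.93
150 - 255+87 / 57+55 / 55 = -1947 / 19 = -102.47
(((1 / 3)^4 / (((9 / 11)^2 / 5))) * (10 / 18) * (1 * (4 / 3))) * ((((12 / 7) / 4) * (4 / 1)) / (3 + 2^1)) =9680 / 413343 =0.02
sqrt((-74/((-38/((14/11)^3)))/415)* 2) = 28* sqrt(22464365)/954085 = 0.14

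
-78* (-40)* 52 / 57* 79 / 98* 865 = 1847778400 / 931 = 1984724.38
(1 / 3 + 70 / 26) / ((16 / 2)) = 59 / 156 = 0.38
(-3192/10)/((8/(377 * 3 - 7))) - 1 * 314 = -225808/5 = -45161.60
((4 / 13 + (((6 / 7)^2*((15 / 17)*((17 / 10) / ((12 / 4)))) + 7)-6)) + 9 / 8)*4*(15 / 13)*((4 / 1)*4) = 1712280 / 8281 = 206.77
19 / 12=1.58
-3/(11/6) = -18/11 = -1.64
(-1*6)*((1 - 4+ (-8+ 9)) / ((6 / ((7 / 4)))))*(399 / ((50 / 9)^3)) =2036097 / 250000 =8.14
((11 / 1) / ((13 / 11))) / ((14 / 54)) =3267 / 91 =35.90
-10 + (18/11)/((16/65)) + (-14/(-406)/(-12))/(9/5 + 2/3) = -316645/94424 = -3.35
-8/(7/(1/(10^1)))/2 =-2/35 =-0.06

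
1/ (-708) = -1/ 708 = -0.00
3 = 3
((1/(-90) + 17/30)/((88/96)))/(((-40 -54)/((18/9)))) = -20/1551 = -0.01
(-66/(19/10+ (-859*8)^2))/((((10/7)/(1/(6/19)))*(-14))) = 0.00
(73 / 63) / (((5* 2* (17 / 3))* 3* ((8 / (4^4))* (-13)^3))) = -1168 / 11764935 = -0.00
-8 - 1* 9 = -17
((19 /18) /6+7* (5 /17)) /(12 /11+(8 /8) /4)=45133 /27081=1.67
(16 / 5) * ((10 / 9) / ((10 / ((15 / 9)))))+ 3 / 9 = 0.93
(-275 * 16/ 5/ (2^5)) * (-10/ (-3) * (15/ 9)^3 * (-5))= 171875/ 81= 2121.91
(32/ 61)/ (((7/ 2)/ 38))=2432/ 427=5.70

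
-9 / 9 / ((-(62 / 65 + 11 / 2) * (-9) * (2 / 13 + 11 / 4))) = -6760 / 1140201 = -0.01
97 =97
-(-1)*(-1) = -1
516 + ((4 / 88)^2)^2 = 120876097 / 234256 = 516.00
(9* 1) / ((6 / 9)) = 27 / 2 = 13.50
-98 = -98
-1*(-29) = 29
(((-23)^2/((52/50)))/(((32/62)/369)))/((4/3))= 453842325/1664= 272741.78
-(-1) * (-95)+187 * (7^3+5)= 64981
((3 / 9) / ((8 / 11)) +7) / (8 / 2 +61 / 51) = 3043 / 2120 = 1.44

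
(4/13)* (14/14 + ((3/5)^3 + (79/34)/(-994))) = 5127117/13729625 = 0.37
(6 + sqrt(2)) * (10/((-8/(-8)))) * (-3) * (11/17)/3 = -660/17 - 110 * sqrt(2)/17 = -47.97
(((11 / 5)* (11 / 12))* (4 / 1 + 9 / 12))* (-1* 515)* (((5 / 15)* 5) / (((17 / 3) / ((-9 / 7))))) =3551955 / 1904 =1865.52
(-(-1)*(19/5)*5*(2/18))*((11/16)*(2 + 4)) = 8.71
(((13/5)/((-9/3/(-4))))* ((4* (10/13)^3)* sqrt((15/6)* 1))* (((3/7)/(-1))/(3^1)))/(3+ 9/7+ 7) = -1600* sqrt(10)/40053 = -0.13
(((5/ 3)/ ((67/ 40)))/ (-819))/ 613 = -200/ 100911447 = -0.00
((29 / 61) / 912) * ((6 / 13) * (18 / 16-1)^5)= 29 / 3949723648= 0.00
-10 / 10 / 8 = -1 / 8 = -0.12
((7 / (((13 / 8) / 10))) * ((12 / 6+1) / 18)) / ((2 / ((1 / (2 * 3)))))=70 / 117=0.60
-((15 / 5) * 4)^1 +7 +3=-2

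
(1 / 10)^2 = 1 / 100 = 0.01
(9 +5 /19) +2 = 214 /19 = 11.26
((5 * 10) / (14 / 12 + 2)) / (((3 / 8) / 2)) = 1600 / 19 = 84.21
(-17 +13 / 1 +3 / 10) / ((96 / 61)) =-2257 / 960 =-2.35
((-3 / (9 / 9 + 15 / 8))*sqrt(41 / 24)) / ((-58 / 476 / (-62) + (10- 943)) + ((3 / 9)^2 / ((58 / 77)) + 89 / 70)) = 38513160*sqrt(246) / 412597630177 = 0.00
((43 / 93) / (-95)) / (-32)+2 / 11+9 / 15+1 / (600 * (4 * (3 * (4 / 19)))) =146035001 / 186595200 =0.78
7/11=0.64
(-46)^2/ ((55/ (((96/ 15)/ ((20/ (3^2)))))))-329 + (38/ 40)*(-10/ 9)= -5426539/ 24750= -219.25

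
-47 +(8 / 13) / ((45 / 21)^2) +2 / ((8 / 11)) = -516157 / 11700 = -44.12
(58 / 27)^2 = 3364 / 729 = 4.61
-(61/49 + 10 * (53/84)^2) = -18437/3528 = -5.23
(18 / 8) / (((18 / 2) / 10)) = 2.50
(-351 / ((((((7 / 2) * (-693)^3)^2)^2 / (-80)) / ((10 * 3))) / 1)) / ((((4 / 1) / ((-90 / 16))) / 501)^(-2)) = 6815744 / 7393778348988289892748843182517300272359401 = 0.00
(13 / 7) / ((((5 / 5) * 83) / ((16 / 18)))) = 104 / 5229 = 0.02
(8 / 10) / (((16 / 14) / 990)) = 693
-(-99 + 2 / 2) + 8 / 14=690 / 7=98.57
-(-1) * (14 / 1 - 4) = 10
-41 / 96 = -0.43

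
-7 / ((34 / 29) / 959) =-194677 / 34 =-5725.79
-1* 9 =-9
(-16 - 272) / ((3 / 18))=-1728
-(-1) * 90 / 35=18 / 7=2.57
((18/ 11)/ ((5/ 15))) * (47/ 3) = 846/ 11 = 76.91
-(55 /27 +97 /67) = -6304 /1809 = -3.48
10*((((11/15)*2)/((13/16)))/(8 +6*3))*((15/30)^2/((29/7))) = 616/14703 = 0.04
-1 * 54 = -54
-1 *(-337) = 337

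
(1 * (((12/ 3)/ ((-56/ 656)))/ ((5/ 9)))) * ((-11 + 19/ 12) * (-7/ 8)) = -13899/ 20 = -694.95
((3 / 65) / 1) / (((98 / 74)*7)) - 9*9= -81.00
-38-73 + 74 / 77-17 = -9782 / 77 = -127.04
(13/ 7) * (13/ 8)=3.02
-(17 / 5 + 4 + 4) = -57 / 5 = -11.40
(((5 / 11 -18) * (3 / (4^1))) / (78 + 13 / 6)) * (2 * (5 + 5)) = -17370 / 5291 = -3.28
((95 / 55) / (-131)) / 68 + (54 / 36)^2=2.25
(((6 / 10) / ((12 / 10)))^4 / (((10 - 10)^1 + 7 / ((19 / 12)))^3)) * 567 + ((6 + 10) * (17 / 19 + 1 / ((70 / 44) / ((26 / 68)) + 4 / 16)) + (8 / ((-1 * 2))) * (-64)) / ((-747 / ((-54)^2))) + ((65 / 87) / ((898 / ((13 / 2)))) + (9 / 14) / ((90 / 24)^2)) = -2395363613418935749 / 2240945683737600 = -1068.91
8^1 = 8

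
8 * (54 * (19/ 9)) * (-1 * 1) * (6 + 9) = -13680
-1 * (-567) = 567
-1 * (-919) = 919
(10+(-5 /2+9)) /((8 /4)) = 8.25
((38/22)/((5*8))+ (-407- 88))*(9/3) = -653343/440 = -1484.87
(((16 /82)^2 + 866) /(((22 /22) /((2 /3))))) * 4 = 3882160 /1681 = 2309.43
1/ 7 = 0.14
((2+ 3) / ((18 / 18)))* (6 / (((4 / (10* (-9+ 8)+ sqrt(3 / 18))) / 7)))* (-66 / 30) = 1107.85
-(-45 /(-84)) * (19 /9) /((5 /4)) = -19 /21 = -0.90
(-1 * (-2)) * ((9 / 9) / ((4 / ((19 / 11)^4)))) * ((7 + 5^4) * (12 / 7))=494177232 / 102487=4821.85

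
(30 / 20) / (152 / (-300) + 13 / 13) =225 / 74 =3.04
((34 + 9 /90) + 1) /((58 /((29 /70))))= 351 /1400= 0.25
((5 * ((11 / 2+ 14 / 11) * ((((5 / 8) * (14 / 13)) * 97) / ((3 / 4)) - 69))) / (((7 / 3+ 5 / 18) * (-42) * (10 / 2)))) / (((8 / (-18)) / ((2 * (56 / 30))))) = 28608 / 3055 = 9.36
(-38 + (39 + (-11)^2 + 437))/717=0.78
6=6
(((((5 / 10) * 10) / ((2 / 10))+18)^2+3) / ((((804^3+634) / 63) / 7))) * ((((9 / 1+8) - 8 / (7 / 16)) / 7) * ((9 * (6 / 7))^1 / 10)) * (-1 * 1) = 2025162 / 9095084215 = 0.00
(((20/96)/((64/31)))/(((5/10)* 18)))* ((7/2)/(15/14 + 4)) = 7595/981504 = 0.01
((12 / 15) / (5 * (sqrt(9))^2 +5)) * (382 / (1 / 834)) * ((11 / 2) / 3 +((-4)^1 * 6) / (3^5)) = 29841076 / 3375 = 8841.80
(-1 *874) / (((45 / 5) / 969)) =-282302 / 3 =-94100.67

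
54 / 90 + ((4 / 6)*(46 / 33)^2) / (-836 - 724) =76342 / 127413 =0.60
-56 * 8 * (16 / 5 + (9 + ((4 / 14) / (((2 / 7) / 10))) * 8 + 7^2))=-316288 / 5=-63257.60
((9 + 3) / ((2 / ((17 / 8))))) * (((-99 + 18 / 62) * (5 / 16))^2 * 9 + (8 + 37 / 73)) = 490715325171 / 4489792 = 109295.78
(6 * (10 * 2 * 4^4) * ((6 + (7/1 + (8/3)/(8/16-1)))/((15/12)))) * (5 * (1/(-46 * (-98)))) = 10240/49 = 208.98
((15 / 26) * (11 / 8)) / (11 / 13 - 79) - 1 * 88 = -1430693 / 16256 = -88.01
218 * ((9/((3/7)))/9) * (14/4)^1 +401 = 6544/3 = 2181.33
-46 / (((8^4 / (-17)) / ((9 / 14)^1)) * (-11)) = -3519 / 315392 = -0.01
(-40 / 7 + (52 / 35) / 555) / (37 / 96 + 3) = -3550336 / 2104375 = -1.69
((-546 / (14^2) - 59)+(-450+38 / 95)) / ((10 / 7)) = -35797 / 100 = -357.97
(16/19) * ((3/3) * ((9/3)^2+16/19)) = 2992/361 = 8.29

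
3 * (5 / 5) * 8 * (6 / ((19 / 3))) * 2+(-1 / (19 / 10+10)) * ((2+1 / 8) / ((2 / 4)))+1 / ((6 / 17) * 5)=91138 / 1995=45.68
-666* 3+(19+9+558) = -1412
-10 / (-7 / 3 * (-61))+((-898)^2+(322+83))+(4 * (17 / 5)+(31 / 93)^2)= 15503097044 / 19215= 806822.64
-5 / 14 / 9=-5 / 126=-0.04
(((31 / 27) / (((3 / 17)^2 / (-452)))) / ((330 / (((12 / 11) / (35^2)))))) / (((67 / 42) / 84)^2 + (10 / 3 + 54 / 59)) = -0.01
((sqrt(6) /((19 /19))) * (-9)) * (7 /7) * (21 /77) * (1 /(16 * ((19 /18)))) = -0.36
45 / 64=0.70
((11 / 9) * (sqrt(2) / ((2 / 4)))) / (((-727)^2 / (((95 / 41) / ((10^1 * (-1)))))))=-0.00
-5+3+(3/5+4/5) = -3/5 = -0.60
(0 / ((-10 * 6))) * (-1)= 0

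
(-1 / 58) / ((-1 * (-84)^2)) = 1 / 409248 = 0.00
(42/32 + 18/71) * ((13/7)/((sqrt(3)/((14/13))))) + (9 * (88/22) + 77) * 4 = 593 * sqrt(3)/568 + 452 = 453.81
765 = 765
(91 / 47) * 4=364 / 47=7.74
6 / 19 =0.32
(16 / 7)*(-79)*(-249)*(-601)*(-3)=567469008 / 7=81067001.14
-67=-67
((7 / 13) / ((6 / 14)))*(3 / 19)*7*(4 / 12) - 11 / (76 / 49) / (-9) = 1.25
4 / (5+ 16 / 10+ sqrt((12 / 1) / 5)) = 220 / 343 - 40*sqrt(15) / 1029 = 0.49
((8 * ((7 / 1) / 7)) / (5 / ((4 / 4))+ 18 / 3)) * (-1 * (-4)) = 32 / 11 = 2.91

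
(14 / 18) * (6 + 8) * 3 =98 / 3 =32.67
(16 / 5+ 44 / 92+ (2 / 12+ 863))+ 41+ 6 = 630553 / 690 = 913.84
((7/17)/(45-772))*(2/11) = -14/135949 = -0.00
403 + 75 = 478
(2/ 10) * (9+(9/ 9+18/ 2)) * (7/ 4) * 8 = 266/ 5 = 53.20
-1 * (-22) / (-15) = -22 / 15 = -1.47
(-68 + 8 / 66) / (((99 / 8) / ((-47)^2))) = -39585280 / 3267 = -12116.71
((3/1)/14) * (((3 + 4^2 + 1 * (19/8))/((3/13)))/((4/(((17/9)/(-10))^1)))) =-4199/4480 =-0.94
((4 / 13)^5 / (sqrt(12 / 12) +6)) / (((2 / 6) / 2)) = 6144 / 2599051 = 0.00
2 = 2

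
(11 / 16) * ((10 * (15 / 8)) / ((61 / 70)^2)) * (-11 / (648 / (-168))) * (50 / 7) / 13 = 92640625 / 3482856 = 26.60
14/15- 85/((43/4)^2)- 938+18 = -25510714/27735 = -919.80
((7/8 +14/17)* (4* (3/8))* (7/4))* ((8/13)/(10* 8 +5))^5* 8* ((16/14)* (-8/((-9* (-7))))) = -2883584/28006595020990625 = -0.00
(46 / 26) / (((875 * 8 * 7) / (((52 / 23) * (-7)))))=-1 / 1750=-0.00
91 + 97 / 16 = 1553 / 16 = 97.06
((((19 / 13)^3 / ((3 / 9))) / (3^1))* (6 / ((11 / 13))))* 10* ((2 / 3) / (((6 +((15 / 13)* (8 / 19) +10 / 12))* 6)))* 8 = 41702720 / 1551121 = 26.89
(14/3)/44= 7/66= 0.11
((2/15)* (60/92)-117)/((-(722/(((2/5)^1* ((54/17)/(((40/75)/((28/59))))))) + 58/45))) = 7623315/41723587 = 0.18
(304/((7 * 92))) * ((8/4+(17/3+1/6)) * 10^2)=178600/483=369.77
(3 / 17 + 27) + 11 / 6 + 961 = 100981 / 102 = 990.01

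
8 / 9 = 0.89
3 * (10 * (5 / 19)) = 150 / 19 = 7.89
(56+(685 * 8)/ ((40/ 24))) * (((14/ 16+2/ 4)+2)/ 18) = 627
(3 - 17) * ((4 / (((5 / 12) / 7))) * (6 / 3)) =-9408 / 5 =-1881.60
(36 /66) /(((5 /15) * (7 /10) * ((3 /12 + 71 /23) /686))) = 1622880 /3377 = 480.57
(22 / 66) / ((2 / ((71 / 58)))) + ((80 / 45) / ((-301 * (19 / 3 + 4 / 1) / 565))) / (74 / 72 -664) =546540083 / 2672435724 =0.20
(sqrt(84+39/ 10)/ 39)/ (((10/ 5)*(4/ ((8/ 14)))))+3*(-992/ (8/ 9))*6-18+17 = -20089+sqrt(8790)/ 5460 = -20088.98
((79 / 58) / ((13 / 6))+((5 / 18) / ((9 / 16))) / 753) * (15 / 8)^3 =1808802625 / 436041216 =4.15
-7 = -7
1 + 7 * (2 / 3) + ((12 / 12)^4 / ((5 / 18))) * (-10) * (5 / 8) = -101 / 6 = -16.83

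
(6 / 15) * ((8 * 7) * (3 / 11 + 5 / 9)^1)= 9184 / 495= 18.55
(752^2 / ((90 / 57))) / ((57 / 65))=3675776 / 9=408419.56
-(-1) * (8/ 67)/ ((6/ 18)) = 24/ 67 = 0.36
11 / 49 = 0.22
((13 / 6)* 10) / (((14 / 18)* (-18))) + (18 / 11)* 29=21209 / 462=45.91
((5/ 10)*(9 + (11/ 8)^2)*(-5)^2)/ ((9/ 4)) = 17425/ 288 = 60.50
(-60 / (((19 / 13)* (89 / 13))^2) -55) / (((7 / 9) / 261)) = -373456035135 / 20016367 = -18657.53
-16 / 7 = -2.29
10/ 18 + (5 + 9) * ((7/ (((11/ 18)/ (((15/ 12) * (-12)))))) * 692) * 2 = -329585705/ 99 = -3329148.54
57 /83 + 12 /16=477 /332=1.44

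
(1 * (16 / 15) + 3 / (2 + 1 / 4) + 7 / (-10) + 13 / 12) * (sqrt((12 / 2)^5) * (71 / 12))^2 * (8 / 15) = 10102164 / 25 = 404086.56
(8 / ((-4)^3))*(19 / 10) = -19 / 80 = -0.24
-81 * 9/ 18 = -81/ 2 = -40.50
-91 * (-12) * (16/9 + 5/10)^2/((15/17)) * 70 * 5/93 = 182035490/7533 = 24165.07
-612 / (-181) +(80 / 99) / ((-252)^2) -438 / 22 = -1175470042 / 71120511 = -16.53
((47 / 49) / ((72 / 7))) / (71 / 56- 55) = -47 / 27081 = -0.00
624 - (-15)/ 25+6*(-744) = -19197/ 5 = -3839.40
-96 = -96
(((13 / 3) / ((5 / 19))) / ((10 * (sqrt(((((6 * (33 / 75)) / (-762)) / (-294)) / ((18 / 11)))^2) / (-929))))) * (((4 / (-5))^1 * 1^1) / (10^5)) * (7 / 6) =29986913229 / 15125000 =1982.61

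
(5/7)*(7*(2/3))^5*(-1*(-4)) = 1536640/243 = 6323.62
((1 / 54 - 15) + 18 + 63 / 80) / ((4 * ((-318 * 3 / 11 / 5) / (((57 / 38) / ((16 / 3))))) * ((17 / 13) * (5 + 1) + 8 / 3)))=-1175603 / 801054720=-0.00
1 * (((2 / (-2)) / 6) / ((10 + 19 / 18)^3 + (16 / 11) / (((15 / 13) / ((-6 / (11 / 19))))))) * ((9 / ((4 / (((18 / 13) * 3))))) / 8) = -35724645 / 245526645884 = -0.00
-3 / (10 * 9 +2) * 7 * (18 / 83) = -189 / 3818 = -0.05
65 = 65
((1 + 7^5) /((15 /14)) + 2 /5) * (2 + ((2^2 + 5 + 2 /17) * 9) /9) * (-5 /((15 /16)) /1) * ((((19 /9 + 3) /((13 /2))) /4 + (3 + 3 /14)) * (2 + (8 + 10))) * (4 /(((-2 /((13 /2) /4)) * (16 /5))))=3286804165 /51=64447140.49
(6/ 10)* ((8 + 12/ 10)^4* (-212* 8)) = -22781296128/ 3125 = -7290014.76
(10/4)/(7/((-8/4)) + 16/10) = -25/19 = -1.32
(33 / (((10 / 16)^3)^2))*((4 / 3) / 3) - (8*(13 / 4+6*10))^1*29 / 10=-1221.33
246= 246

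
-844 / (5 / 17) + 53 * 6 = -2551.60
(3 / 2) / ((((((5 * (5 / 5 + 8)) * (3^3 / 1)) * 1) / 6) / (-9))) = -1 / 15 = -0.07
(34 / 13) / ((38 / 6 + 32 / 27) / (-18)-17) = -16524 / 110045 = -0.15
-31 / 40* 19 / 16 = -589 / 640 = -0.92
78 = 78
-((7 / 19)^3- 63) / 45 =431774 / 308655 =1.40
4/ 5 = 0.80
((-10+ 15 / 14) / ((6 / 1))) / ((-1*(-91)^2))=125 / 695604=0.00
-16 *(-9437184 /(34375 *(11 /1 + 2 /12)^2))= 5435817984 /154309375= 35.23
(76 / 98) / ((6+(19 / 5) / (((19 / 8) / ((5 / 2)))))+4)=19 / 343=0.06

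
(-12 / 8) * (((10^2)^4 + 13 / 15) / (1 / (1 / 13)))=-1500000013 / 130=-11538461.64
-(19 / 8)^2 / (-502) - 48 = -1541783 / 32128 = -47.99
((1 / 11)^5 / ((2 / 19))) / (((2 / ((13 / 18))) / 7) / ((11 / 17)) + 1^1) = 1729 / 47231866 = 0.00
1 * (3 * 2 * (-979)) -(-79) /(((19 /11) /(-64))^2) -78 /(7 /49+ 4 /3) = 1147436332 /11191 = 102532.06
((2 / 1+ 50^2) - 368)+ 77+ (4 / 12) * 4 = 6637 / 3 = 2212.33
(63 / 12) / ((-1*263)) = -21 / 1052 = -0.02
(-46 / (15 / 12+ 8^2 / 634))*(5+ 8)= -442.65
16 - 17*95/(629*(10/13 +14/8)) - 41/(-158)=11671423/765826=15.24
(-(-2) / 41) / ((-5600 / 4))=-1 / 28700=-0.00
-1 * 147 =-147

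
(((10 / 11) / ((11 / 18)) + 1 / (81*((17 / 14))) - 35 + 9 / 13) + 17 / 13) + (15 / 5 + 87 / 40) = -175462561 / 6664680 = -26.33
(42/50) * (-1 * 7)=-147/25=-5.88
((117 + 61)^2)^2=1003875856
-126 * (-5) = 630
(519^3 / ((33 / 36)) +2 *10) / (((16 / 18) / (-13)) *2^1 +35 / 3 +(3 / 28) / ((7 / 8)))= 9617569167024 / 734833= 13088101.88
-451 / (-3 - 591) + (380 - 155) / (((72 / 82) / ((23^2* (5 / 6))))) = 24400289 / 216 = 112964.30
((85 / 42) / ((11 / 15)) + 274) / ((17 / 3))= 127863 / 2618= 48.84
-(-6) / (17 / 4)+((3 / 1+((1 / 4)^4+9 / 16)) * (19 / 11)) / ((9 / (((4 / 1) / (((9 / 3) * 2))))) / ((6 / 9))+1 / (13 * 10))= 9832697 / 5730496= 1.72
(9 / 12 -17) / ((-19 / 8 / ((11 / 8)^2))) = 7865 / 608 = 12.94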